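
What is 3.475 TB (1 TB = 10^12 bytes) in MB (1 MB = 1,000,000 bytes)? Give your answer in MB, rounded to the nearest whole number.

3,475,000 MB

3.475 TB = 3.475 × 10^12 bytes = 3,475,000,000,000 bytes
1 MB = 1,000,000 bytes
3,475,000,000,000 / 1,000,000 = 3,475,000 MB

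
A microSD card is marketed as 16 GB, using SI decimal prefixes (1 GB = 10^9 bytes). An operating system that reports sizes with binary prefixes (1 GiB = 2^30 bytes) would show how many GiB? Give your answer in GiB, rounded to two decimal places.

16 GB × 1,000,000,000 bytes/GB = 16,000,000,000 bytes
1 GiB = 1,073,741,824 bytes
16,000,000,000 / 1,073,741,824 = 14.90 GiB

14.90 GiB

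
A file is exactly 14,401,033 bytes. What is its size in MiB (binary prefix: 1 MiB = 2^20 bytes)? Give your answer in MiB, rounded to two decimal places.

13.73 MiB

14,401,033 bytes given.
1 MiB = 2^20 bytes = 1,048,576 bytes
14,401,033 / 1,048,576 = 13.73 MiB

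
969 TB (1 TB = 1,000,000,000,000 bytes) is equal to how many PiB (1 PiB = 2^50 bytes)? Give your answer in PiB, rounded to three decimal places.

969 TB = 969 × 10^12 bytes = 969,000,000,000,000 bytes
1 PiB = 1,125,899,906,842,624 bytes
969,000,000,000,000 / 1,125,899,906,842,624 = 0.861 PiB

0.861 PiB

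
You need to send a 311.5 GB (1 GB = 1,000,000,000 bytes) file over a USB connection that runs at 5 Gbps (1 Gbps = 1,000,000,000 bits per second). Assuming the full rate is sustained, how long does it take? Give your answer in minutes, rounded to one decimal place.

8.3 minutes

311.5 GB = 311,500,000,000 bytes = 2,492,000,000,000 bits
5 Gbps = 5,000,000,000 bits/s
time = 2,492,000,000,000 / 5,000,000,000 = 498.40 s
498.40 s / 60 = 8.3 minutes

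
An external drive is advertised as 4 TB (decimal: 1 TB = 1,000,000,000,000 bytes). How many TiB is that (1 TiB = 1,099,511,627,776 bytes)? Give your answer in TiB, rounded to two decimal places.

3.64 TiB

4 TB × 1,000,000,000,000 bytes/TB = 4,000,000,000,000 bytes
1 TiB = 2^40 bytes = 1,099,511,627,776 bytes
4,000,000,000,000 / 1,099,511,627,776 = 3.64 TiB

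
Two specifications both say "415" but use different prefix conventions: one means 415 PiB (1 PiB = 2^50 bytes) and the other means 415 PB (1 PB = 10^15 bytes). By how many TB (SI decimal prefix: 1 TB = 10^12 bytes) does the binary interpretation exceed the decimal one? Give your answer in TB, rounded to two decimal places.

415 PiB = 415 × 1,125,899,906,842,624 = 467,248,461,339,688,960 bytes
415 PB = 415 × 1,000,000,000,000,000 = 415,000,000,000,000,000 bytes
difference = 52,248,461,339,688,960 bytes
52,248,461,339,688,960 / 1,000,000,000,000 = 52,248.46 TB

52,248.46 TB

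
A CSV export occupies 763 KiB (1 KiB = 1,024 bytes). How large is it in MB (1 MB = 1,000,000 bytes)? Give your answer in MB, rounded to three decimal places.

763 KiB × 1,024 bytes/KiB = 781,312 bytes
1 MB = 1,000,000 bytes
781,312 / 1,000,000 = 0.781 MB

0.781 MB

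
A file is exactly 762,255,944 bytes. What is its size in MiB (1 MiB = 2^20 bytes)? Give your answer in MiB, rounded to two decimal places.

762,255,944 bytes given.
1 MiB = 1,048,576 bytes
762,255,944 / 1,048,576 = 726.94 MiB

726.94 MiB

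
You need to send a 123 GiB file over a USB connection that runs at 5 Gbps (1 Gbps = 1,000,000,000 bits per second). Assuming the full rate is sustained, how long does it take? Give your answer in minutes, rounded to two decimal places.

123 GiB = 132,070,244,352 bytes = 1,056,561,954,816 bits
5 Gbps = 5,000,000,000 bits/s
time = 1,056,561,954,816 / 5,000,000,000 = 211.312 s
211.312 s / 60 = 3.52 minutes

3.52 minutes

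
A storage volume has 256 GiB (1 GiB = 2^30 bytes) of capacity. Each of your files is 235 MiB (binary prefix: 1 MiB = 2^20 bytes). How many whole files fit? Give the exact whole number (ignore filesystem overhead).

Capacity: 256 GiB = 274,877,906,944 bytes
Per item: 235 MiB = 246,415,360 bytes
⌊274,877,906,944 / 246,415,360⌋ = 1,115

1,115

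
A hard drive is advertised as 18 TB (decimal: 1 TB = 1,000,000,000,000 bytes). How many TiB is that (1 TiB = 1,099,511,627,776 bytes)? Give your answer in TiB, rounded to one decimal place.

18 TB = 18 × 10^12 bytes = 18,000,000,000,000 bytes
1 TiB = 2^40 bytes = 1,099,511,627,776 bytes
18,000,000,000,000 / 1,099,511,627,776 = 16.4 TiB

16.4 TiB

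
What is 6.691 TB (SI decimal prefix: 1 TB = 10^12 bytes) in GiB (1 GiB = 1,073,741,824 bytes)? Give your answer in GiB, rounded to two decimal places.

6,231.48 GiB

6.691 TB × 1,000,000,000,000 bytes/TB = 6,691,000,000,000 bytes
1 GiB = 1,073,741,824 bytes
6,691,000,000,000 / 1,073,741,824 = 6,231.48 GiB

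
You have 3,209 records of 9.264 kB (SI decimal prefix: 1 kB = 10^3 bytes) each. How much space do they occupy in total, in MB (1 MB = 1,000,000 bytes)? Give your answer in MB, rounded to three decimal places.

29.728 MB

Total = 3,209 × 9.264 kB = 29728.176 kB
= 29728.176 × 1,000 bytes = 29,728,176 bytes
1 MB = 1,000,000 bytes
29,728,176 / 1,000,000 = 29.728 MB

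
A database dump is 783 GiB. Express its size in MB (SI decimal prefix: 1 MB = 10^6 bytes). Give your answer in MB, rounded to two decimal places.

840,739.85 MB

783 GiB = 783 × 2^30 bytes = 840,739,848,192 bytes
1 MB = 10^6 bytes = 1,000,000 bytes
840,739,848,192 / 1,000,000 = 840,739.85 MB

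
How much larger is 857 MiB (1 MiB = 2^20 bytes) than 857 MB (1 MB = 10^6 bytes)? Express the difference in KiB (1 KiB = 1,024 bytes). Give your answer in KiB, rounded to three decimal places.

40,653.938 KiB

857 MiB = 857 × 1,048,576 = 898,629,632 bytes
857 MB = 857 × 1,000,000 = 857,000,000 bytes
difference = 41,629,632 bytes
41,629,632 / 1,024 = 40,653.938 KiB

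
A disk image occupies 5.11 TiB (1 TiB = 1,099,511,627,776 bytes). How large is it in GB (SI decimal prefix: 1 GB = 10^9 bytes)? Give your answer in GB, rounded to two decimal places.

5,618.50 GB

5.11 TiB = 5.11 × 2^40 bytes = 5,618,504,417,935.36 bytes
1 GB = 1,000,000,000 bytes
5,618,504,417,935.36 / 1,000,000,000 = 5,618.50 GB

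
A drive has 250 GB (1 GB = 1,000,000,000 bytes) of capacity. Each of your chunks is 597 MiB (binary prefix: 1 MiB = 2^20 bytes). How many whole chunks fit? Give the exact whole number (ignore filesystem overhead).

Capacity: 250 GB = 250,000,000,000 bytes
Per item: 597 MiB = 625,999,872 bytes
⌊250,000,000,000 / 625,999,872⌋ = 399

399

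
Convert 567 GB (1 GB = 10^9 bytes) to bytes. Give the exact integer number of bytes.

567 × 1,000,000,000 = 567,000,000,000 bytes  (1 GB = 10^9 bytes)

567,000,000,000 bytes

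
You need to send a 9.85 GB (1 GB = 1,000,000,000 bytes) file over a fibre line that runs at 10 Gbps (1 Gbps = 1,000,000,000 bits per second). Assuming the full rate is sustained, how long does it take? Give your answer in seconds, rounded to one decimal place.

9.85 GB = 9,850,000,000 bytes = 78,800,000,000 bits
10 Gbps = 10,000,000,000 bits/s
time = 78,800,000,000 / 10,000,000,000 = 7.9 s

7.9 seconds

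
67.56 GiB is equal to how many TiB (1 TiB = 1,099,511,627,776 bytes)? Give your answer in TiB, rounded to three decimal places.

67.56 GiB × 1,073,741,824 bytes/GiB = 72,541,997,629.44 bytes
1 TiB = 2^40 bytes = 1,099,511,627,776 bytes
72,541,997,629.44 / 1,099,511,627,776 = 0.066 TiB

0.066 TiB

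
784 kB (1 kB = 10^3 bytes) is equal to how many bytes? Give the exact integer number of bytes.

784,000 bytes

784 × 1,000 = 784,000 bytes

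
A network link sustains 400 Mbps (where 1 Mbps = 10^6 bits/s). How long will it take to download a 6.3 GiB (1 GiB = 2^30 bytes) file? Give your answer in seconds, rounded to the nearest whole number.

6.3 GiB = 6,764,573,491.2 bytes = 54,116,587,929.6 bits
400 Mbps = 400,000,000 bits/s
time = 54,116,587,929.6 / 400,000,000 = 135 s

135 seconds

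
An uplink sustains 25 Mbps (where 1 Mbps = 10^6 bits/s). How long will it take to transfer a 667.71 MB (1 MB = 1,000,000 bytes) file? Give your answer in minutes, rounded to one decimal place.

667.71 MB = 667,710,000 bytes = 5,341,680,000 bits
25 Mbps = 25,000,000 bits/s
time = 5,341,680,000 / 25,000,000 = 213.67 s
213.67 s / 60 = 3.6 minutes

3.6 minutes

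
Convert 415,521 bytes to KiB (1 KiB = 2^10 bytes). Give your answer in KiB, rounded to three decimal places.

415,521 bytes given.
1 KiB = 2^10 bytes = 1,024 bytes
415,521 / 1,024 = 405.782 KiB

405.782 KiB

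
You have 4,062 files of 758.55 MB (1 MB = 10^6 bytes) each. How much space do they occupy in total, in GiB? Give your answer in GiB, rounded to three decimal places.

Total = 4,062 × 758.55 MB = 3081230.1 MB
= 3081230.1 × 1,000,000 bytes = 3,081,230,100,000 bytes
1 GiB = 1,073,741,824 bytes
3,081,230,100,000 / 1,073,741,824 = 2,869.619 GiB

2,869.619 GiB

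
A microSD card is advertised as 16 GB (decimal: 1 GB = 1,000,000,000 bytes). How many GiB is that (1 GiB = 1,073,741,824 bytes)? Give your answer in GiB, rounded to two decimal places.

14.90 GiB

16 GB × 1,000,000,000 bytes/GB = 16,000,000,000 bytes
1 GiB = 1,073,741,824 bytes
16,000,000,000 / 1,073,741,824 = 14.90 GiB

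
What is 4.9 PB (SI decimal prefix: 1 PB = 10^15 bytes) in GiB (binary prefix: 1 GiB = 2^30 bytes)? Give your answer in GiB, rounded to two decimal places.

4.9 PB × 1,000,000,000,000,000 bytes/PB = 4,900,000,000,000,000 bytes
1 GiB = 2^30 bytes = 1,073,741,824 bytes
4,900,000,000,000,000 / 1,073,741,824 = 4,563,480.62 GiB

4,563,480.62 GiB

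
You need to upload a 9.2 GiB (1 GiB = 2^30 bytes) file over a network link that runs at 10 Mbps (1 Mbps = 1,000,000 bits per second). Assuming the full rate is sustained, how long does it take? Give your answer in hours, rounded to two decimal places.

9.2 GiB = 9,878,424,780.8 bytes = 79,027,398,246.4 bits
10 Mbps = 10,000,000 bits/s
time = 79,027,398,246.4 / 10,000,000 = 7,902.7398 s
7,902.7398 s / 3600 = 2.20 hours

2.20 hours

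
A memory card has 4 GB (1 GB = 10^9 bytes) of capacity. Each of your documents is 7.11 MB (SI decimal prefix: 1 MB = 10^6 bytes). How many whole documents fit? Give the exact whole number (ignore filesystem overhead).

562

Capacity: 4 GB = 4,000,000,000 bytes
Per item: 7.11 MB = 7,110,000 bytes
⌊4,000,000,000 / 7,110,000⌋ = 562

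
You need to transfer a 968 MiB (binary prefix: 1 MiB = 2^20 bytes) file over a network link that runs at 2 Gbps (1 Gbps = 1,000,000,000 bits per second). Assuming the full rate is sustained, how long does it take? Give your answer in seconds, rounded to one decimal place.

968 MiB = 1,015,021,568 bytes = 8,120,172,544 bits
2 Gbps = 2,000,000,000 bits/s
time = 8,120,172,544 / 2,000,000,000 = 4.1 s

4.1 seconds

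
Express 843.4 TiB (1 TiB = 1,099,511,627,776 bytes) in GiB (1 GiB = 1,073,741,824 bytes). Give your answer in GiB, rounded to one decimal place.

843.4 TiB × 1,099,511,627,776 bytes/TiB = 927,328,106,866,278.4 bytes
1 GiB = 2^30 bytes = 1,073,741,824 bytes
927,328,106,866,278.4 / 1,073,741,824 = 863,641.6 GiB

863,641.6 GiB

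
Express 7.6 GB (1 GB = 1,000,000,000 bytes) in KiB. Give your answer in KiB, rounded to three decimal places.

7.6 GB × 1,000,000,000 bytes/GB = 7,600,000,000 bytes
1 KiB = 2^10 bytes = 1,024 bytes
7,600,000,000 / 1,024 = 7,421,875.000 KiB

7,421,875.000 KiB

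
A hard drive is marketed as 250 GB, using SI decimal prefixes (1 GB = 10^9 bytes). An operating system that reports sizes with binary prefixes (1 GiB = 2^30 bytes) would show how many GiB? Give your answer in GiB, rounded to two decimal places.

250 GB = 250 × 10^9 bytes = 250,000,000,000 bytes
1 GiB = 2^30 bytes = 1,073,741,824 bytes
250,000,000,000 / 1,073,741,824 = 232.83 GiB

232.83 GiB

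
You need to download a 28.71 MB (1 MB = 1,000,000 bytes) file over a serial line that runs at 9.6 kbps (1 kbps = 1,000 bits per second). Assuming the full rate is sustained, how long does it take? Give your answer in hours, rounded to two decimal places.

6.65 hours

28.71 MB = 28,710,000 bytes = 229,680,000 bits
9.6 kbps = 9,600 bits/s
time = 229,680,000 / 9,600 = 23,925.0000 s
23,925.0000 s / 3600 = 6.65 hours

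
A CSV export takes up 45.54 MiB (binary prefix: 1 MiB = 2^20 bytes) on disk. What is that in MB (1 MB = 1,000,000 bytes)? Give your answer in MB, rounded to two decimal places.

45.54 MiB = 45.54 × 2^20 bytes = 47,752,151.04 bytes
1 MB = 10^6 bytes = 1,000,000 bytes
47,752,151.04 / 1,000,000 = 47.75 MB

47.75 MB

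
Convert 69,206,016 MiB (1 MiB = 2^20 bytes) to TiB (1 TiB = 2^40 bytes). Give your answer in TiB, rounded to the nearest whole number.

66 TiB

69,206,016 MiB = 69,206,016 × 2^20 bytes = 72,567,767,433,216 bytes
1 TiB = 1,099,511,627,776 bytes
72,567,767,433,216 / 1,099,511,627,776 = 66 TiB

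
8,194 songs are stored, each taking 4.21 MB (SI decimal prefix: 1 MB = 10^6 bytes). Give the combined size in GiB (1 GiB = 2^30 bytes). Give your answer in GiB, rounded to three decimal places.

Total = 8,194 × 4.21 MB = 34496.74 MB
= 34496.74 × 1,000,000 bytes = 34,496,740,000 bytes
1 GiB = 1,073,741,824 bytes
34,496,740,000 / 1,073,741,824 = 32.128 GiB

32.128 GiB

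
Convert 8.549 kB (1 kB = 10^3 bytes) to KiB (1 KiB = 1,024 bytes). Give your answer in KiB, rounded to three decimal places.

8.349 KiB

8.549 kB = 8.549 × 10^3 bytes = 8,549 bytes
1 KiB = 2^10 bytes = 1,024 bytes
8,549 / 1,024 = 8.349 KiB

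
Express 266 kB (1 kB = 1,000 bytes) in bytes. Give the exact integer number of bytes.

266,000 bytes

266 × 1,000 = 266,000 bytes  (1 kB = 10^3 bytes)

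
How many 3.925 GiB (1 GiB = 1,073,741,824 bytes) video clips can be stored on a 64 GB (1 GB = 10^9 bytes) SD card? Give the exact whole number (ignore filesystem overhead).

Capacity: 64 GB = 64,000,000,000 bytes
Per item: 3.925 GiB = 4,214,436,659.2 bytes
⌊64,000,000,000 / 4,214,436,659.2⌋ = 15

15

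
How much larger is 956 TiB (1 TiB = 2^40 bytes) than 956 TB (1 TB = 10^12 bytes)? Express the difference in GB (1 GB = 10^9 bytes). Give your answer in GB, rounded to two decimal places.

956 TiB = 956 × 1,099,511,627,776 = 1,051,133,116,153,856 bytes
956 TB = 956 × 1,000,000,000,000 = 956,000,000,000,000 bytes
difference = 95,133,116,153,856 bytes
95,133,116,153,856 / 1,000,000,000 = 95,133.12 GB

95,133.12 GB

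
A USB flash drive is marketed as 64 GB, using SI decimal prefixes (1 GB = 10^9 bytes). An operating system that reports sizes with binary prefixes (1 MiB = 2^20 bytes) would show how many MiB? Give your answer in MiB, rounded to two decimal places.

61,035.16 MiB

64 GB × 1,000,000,000 bytes/GB = 64,000,000,000 bytes
1 MiB = 1,048,576 bytes
64,000,000,000 / 1,048,576 = 61,035.16 MiB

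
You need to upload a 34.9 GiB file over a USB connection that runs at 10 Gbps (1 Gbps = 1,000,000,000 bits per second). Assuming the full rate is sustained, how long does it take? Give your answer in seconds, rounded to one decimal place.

30.0 seconds

34.9 GiB = 37,473,589,657.6 bytes = 299,788,717,260.8 bits
10 Gbps = 10,000,000,000 bits/s
time = 299,788,717,260.8 / 10,000,000,000 = 30.0 s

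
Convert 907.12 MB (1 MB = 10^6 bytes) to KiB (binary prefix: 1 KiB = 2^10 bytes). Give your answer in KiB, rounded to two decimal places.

907.12 MB × 1,000,000 bytes/MB = 907,120,000 bytes
1 KiB = 1,024 bytes
907,120,000 / 1,024 = 885,859.38 KiB

885,859.38 KiB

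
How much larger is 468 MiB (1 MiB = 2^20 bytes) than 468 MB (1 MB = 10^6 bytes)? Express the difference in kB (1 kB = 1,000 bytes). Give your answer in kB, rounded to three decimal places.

468 MiB = 468 × 1,048,576 = 490,733,568 bytes
468 MB = 468 × 1,000,000 = 468,000,000 bytes
difference = 22,733,568 bytes
22,733,568 / 1,000 = 22,733.568 kB

22,733.568 kB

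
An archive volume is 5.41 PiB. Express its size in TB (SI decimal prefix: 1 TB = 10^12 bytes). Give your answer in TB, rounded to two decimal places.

5.41 PiB × 1,125,899,906,842,624 bytes/PiB = 6,091,118,496,018,595.84 bytes
1 TB = 1,000,000,000,000 bytes
6,091,118,496,018,595.84 / 1,000,000,000,000 = 6,091.12 TB

6,091.12 TB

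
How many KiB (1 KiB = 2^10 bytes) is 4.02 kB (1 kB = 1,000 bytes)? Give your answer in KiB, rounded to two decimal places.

3.93 KiB

4.02 kB = 4.02 × 10^3 bytes = 4,020 bytes
1 KiB = 1,024 bytes
4,020 / 1,024 = 3.93 KiB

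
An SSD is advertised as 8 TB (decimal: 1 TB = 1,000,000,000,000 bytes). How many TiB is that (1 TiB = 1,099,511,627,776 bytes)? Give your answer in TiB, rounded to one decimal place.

8 TB = 8 × 10^12 bytes = 8,000,000,000,000 bytes
1 TiB = 1,099,511,627,776 bytes
8,000,000,000,000 / 1,099,511,627,776 = 7.3 TiB

7.3 TiB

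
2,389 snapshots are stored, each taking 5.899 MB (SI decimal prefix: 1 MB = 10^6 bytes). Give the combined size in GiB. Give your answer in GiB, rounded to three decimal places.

13.125 GiB

Total = 2,389 × 5.899 MB = 14092.711 MB
= 14092.711 × 1,000,000 bytes = 14,092,711,000 bytes
1 GiB = 1,073,741,824 bytes
14,092,711,000 / 1,073,741,824 = 13.125 GiB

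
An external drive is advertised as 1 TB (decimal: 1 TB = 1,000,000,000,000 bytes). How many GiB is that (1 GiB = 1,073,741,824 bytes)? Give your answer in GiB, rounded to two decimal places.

1 TB = 1 × 10^12 bytes = 1,000,000,000,000 bytes
1 GiB = 2^30 bytes = 1,073,741,824 bytes
1,000,000,000,000 / 1,073,741,824 = 931.32 GiB

931.32 GiB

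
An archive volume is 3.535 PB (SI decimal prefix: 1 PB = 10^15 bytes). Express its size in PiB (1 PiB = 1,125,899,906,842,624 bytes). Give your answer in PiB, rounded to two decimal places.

3.14 PiB

3.535 PB = 3.535 × 10^15 bytes = 3,535,000,000,000,000 bytes
1 PiB = 2^50 bytes = 1,125,899,906,842,624 bytes
3,535,000,000,000,000 / 1,125,899,906,842,624 = 3.14 PiB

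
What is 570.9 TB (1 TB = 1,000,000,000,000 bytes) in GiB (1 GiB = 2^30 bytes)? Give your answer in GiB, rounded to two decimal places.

531,692.06 GiB

570.9 TB = 570.9 × 10^12 bytes = 570,900,000,000,000 bytes
1 GiB = 1,073,741,824 bytes
570,900,000,000,000 / 1,073,741,824 = 531,692.06 GiB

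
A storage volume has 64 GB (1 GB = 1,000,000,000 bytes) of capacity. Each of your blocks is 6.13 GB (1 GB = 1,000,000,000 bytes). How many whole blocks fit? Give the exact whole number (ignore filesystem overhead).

10

Capacity: 64 GB = 64,000,000,000 bytes
Per item: 6.13 GB = 6,130,000,000 bytes
⌊64,000,000,000 / 6,130,000,000⌋ = 10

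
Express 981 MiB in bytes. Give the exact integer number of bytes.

981 × 1,048,576 = 1,028,653,056 bytes  (1 MiB = 2^20 bytes)

1,028,653,056 bytes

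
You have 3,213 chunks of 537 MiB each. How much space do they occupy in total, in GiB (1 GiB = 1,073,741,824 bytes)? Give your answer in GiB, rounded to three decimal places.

1,684.942 GiB

Total = 3,213 × 537 MiB = 1,725,381 MiB
= 1,725,381 × 1,048,576 bytes = 1,809,193,107,456 bytes
1 GiB = 1,073,741,824 bytes
1,809,193,107,456 / 1,073,741,824 = 1,684.942 GiB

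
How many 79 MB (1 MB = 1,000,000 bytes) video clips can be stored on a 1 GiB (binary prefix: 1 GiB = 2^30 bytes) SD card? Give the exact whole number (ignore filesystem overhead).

Capacity: 1 GiB = 1,073,741,824 bytes
Per item: 79 MB = 79,000,000 bytes
⌊1,073,741,824 / 79,000,000⌋ = 13

13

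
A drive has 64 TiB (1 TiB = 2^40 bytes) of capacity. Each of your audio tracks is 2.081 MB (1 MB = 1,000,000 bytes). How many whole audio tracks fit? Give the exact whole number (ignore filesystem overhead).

Capacity: 64 TiB = 70,368,744,177,664 bytes
Per item: 2.081 MB = 2,081,000 bytes
⌊70,368,744,177,664 / 2,081,000⌋ = 33,814,869

33,814,869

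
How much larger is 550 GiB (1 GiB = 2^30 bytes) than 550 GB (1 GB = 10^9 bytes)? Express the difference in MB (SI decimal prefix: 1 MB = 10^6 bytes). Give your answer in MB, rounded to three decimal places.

40,558.003 MB

550 GiB = 550 × 1,073,741,824 = 590,558,003,200 bytes
550 GB = 550 × 1,000,000,000 = 550,000,000,000 bytes
difference = 40,558,003,200 bytes
40,558,003,200 / 1,000,000 = 40,558.003 MB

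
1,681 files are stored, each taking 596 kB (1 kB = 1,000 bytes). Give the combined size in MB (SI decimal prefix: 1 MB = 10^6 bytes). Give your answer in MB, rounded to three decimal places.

Total = 1,681 × 596 kB = 1,001,876 kB
= 1,001,876 × 1,000 bytes = 1,001,876,000 bytes
1 MB = 1,000,000 bytes
1,001,876,000 / 1,000,000 = 1,001.876 MB

1,001.876 MB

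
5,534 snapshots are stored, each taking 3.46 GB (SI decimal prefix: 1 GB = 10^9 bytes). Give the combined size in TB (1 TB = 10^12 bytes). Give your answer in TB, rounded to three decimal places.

Total = 5,534 × 3.46 GB = 19147.64 GB
= 19147.64 × 1,000,000,000 bytes = 19,147,640,000,000 bytes
1 TB = 1,000,000,000,000 bytes
19,147,640,000,000 / 1,000,000,000,000 = 19.148 TB

19.148 TB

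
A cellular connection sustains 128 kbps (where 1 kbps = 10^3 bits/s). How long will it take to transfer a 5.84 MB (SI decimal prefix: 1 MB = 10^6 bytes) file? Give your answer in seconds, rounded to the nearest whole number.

365 seconds

5.84 MB = 5,840,000 bytes = 46,720,000 bits
128 kbps = 128,000 bits/s
time = 46,720,000 / 128,000 = 365 s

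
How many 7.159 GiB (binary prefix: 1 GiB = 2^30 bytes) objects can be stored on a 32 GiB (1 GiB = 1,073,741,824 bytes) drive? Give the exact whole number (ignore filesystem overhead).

Capacity: 32 GiB = 34,359,738,368 bytes
Per item: 7.159 GiB = 7,686,917,718.016 bytes
⌊34,359,738,368 / 7,686,917,718.016⌋ = 4

4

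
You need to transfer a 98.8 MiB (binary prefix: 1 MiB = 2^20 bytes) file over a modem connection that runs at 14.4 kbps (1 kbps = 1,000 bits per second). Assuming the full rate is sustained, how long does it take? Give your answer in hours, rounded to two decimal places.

98.8 MiB = 103,599,308.8 bytes = 828,794,470.4 bits
14.4 kbps = 14,400 bits/s
time = 828,794,470.4 / 14,400 = 57,555.1716 s
57,555.1716 s / 3600 = 15.99 hours

15.99 hours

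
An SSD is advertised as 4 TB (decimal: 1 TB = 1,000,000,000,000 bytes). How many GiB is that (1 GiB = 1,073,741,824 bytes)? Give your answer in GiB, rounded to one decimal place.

4 TB = 4 × 10^12 bytes = 4,000,000,000,000 bytes
1 GiB = 2^30 bytes = 1,073,741,824 bytes
4,000,000,000,000 / 1,073,741,824 = 3,725.3 GiB

3,725.3 GiB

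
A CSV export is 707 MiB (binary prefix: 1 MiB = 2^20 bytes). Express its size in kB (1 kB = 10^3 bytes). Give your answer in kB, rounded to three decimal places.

707 MiB = 707 × 2^20 bytes = 741,343,232 bytes
1 kB = 1,000 bytes
741,343,232 / 1,000 = 741,343.232 kB

741,343.232 kB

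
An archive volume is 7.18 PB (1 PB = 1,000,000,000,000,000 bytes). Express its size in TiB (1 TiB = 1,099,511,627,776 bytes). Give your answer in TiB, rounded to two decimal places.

6,530.17 TiB

7.18 PB = 7.18 × 10^15 bytes = 7,180,000,000,000,000 bytes
1 TiB = 1,099,511,627,776 bytes
7,180,000,000,000,000 / 1,099,511,627,776 = 6,530.17 TiB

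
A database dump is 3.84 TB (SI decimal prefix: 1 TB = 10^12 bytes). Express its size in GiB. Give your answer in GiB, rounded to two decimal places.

3,576.28 GiB

3.84 TB = 3.84 × 10^12 bytes = 3,840,000,000,000 bytes
1 GiB = 1,073,741,824 bytes
3,840,000,000,000 / 1,073,741,824 = 3,576.28 GiB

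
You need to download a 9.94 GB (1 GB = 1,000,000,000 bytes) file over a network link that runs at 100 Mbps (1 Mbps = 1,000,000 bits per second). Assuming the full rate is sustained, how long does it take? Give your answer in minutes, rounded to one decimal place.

13.3 minutes

9.94 GB = 9,940,000,000 bytes = 79,520,000,000 bits
100 Mbps = 100,000,000 bits/s
time = 79,520,000,000 / 100,000,000 = 795.20 s
795.20 s / 60 = 13.3 minutes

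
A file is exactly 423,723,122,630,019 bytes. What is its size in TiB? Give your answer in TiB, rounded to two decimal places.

385.37 TiB

423,723,122,630,019 bytes given.
1 TiB = 1,099,511,627,776 bytes
423,723,122,630,019 / 1,099,511,627,776 = 385.37 TiB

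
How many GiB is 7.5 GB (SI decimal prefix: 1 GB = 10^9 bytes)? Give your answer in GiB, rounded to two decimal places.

6.98 GiB

7.5 GB = 7.5 × 10^9 bytes = 7,500,000,000 bytes
1 GiB = 2^30 bytes = 1,073,741,824 bytes
7,500,000,000 / 1,073,741,824 = 6.98 GiB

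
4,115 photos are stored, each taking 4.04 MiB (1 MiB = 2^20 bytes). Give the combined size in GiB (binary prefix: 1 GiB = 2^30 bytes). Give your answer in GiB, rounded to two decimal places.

Total = 4,115 × 4.04 MiB = 16624.6 MiB
= 16624.6 × 1,048,576 bytes = 17,432,156,569.6 bytes
1 GiB = 1,073,741,824 bytes
17,432,156,569.6 / 1,073,741,824 = 16.23 GiB

16.23 GiB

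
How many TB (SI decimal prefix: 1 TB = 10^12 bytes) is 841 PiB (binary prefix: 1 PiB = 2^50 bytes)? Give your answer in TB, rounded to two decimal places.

841 PiB = 841 × 2^50 bytes = 946,881,821,654,646,784 bytes
1 TB = 10^12 bytes = 1,000,000,000,000 bytes
946,881,821,654,646,784 / 1,000,000,000,000 = 946,881.82 TB

946,881.82 TB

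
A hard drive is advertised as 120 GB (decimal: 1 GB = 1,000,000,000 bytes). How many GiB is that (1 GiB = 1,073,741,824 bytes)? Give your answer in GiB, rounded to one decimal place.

111.8 GiB

120 GB = 120 × 10^9 bytes = 120,000,000,000 bytes
1 GiB = 2^30 bytes = 1,073,741,824 bytes
120,000,000,000 / 1,073,741,824 = 111.8 GiB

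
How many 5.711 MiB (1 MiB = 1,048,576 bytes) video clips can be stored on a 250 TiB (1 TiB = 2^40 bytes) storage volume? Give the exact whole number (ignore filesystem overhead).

45,901,593

Capacity: 250 TiB = 274,877,906,944,000 bytes
Per item: 5.711 MiB = 5,988,417.536 bytes
⌊274,877,906,944,000 / 5,988,417.536⌋ = 45,901,593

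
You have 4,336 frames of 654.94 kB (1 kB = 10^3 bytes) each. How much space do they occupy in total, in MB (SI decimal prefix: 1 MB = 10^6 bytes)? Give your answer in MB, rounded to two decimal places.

2,839.82 MB

Total = 4,336 × 654.94 kB = 2839819.84 kB
= 2839819.84 × 1,000 bytes = 2,839,819,840 bytes
1 MB = 1,000,000 bytes
2,839,819,840 / 1,000,000 = 2,839.82 MB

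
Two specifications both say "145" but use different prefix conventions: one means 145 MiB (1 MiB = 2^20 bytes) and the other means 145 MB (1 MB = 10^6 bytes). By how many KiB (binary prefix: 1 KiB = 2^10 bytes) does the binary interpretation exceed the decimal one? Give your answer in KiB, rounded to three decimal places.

6,878.438 KiB

145 MiB = 145 × 1,048,576 = 152,043,520 bytes
145 MB = 145 × 1,000,000 = 145,000,000 bytes
difference = 7,043,520 bytes
7,043,520 / 1,024 = 6,878.438 KiB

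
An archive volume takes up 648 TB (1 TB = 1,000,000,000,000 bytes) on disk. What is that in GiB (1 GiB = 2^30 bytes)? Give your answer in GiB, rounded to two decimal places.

603,497.03 GiB

648 TB × 1,000,000,000,000 bytes/TB = 648,000,000,000,000 bytes
1 GiB = 1,073,741,824 bytes
648,000,000,000,000 / 1,073,741,824 = 603,497.03 GiB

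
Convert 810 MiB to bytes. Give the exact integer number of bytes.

849,346,560 bytes

810 × 1,048,576 = 849,346,560 bytes  (1 MiB = 2^20 bytes)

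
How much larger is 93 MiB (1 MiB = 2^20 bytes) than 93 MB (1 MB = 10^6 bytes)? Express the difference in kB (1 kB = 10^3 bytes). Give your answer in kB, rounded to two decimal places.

4,517.57 kB

93 MiB = 93 × 1,048,576 = 97,517,568 bytes
93 MB = 93 × 1,000,000 = 93,000,000 bytes
difference = 4,517,568 bytes
4,517,568 / 1,000 = 4,517.57 kB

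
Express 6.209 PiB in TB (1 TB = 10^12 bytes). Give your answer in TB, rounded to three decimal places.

6,990.713 TB

6.209 PiB = 6.209 × 2^50 bytes = 6,990,712,521,585,852.416 bytes
1 TB = 1,000,000,000,000 bytes
6,990,712,521,585,852.416 / 1,000,000,000,000 = 6,990.713 TB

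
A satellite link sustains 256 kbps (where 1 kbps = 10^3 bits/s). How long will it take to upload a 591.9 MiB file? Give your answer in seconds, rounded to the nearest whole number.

591.9 MiB = 620,652,134.4 bytes = 4,965,217,075.2 bits
256 kbps = 256,000 bits/s
time = 4,965,217,075.2 / 256,000 = 19,395 s

19,395 seconds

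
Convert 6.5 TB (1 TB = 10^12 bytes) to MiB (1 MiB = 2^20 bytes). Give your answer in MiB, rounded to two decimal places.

6,198,883.06 MiB

6.5 TB × 1,000,000,000,000 bytes/TB = 6,500,000,000,000 bytes
1 MiB = 2^20 bytes = 1,048,576 bytes
6,500,000,000,000 / 1,048,576 = 6,198,883.06 MiB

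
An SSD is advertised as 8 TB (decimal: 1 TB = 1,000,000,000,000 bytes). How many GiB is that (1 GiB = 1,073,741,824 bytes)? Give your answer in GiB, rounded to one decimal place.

7,450.6 GiB

8 TB = 8 × 10^12 bytes = 8,000,000,000,000 bytes
1 GiB = 1,073,741,824 bytes
8,000,000,000,000 / 1,073,741,824 = 7,450.6 GiB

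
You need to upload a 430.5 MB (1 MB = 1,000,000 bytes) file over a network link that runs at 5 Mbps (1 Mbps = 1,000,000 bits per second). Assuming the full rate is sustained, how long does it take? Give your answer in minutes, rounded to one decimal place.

11.5 minutes

430.5 MB = 430,500,000 bytes = 3,444,000,000 bits
5 Mbps = 5,000,000 bits/s
time = 3,444,000,000 / 5,000,000 = 688.80 s
688.80 s / 60 = 11.5 minutes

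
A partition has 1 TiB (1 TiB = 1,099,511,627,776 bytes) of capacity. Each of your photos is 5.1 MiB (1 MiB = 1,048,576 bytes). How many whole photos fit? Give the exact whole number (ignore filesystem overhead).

Capacity: 1 TiB = 1,099,511,627,776 bytes
Per item: 5.1 MiB = 5,347,737.6 bytes
⌊1,099,511,627,776 / 5,347,737.6⌋ = 205,603

205,603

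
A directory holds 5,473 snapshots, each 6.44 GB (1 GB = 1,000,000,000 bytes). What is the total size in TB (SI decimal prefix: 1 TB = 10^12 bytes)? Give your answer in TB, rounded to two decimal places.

35.25 TB

Total = 5,473 × 6.44 GB = 35246.12 GB
= 35246.12 × 1,000,000,000 bytes = 35,246,120,000,000 bytes
1 TB = 1,000,000,000,000 bytes
35,246,120,000,000 / 1,000,000,000,000 = 35.25 TB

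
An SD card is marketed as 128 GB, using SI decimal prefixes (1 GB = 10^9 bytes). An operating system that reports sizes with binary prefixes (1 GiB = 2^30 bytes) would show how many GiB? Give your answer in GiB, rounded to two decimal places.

128 GB = 128 × 10^9 bytes = 128,000,000,000 bytes
1 GiB = 2^30 bytes = 1,073,741,824 bytes
128,000,000,000 / 1,073,741,824 = 119.21 GiB

119.21 GiB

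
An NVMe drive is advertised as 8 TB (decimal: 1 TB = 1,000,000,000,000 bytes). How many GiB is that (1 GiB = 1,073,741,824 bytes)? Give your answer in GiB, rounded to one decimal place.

7,450.6 GiB

8 TB = 8 × 10^12 bytes = 8,000,000,000,000 bytes
1 GiB = 1,073,741,824 bytes
8,000,000,000,000 / 1,073,741,824 = 7,450.6 GiB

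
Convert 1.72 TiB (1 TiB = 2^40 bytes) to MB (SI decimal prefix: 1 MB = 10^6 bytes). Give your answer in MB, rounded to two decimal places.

1.72 TiB × 1,099,511,627,776 bytes/TiB = 1,891,159,999,774.72 bytes
1 MB = 10^6 bytes = 1,000,000 bytes
1,891,159,999,774.72 / 1,000,000 = 1,891,160.00 MB

1,891,160.00 MB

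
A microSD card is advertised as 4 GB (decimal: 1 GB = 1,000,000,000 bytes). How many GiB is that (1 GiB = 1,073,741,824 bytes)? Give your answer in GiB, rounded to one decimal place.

3.7 GiB

4 GB = 4 × 10^9 bytes = 4,000,000,000 bytes
1 GiB = 1,073,741,824 bytes
4,000,000,000 / 1,073,741,824 = 3.7 GiB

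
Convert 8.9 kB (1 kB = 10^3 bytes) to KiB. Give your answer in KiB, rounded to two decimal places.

8.69 KiB

8.9 kB = 8.9 × 10^3 bytes = 8,900 bytes
1 KiB = 1,024 bytes
8,900 / 1,024 = 8.69 KiB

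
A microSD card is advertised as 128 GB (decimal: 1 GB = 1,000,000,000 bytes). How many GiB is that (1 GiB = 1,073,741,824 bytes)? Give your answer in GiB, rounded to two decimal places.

128 GB × 1,000,000,000 bytes/GB = 128,000,000,000 bytes
1 GiB = 1,073,741,824 bytes
128,000,000,000 / 1,073,741,824 = 119.21 GiB

119.21 GiB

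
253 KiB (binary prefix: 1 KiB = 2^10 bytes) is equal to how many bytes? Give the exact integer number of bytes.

253 × 1,024 = 259,072 bytes  (1 KiB = 2^10 bytes)

259,072 bytes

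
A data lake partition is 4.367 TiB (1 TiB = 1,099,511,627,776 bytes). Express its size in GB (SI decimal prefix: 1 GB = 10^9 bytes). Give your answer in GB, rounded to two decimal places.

4,801.57 GB

4.367 TiB = 4.367 × 2^40 bytes = 4,801,567,278,497.792 bytes
1 GB = 1,000,000,000 bytes
4,801,567,278,497.792 / 1,000,000,000 = 4,801.57 GB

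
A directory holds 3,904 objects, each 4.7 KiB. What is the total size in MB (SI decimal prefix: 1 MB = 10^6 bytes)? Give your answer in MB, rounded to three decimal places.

18.789 MB

Total = 3,904 × 4.7 KiB = 18348.8 KiB
= 18348.8 × 1,024 bytes = 18,789,171.2 bytes
1 MB = 1,000,000 bytes
18,789,171.2 / 1,000,000 = 18.789 MB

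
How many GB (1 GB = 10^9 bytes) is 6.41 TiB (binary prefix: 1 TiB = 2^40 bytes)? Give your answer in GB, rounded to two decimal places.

7,047.87 GB

6.41 TiB = 6.41 × 2^40 bytes = 7,047,869,534,044.16 bytes
1 GB = 1,000,000,000 bytes
7,047,869,534,044.16 / 1,000,000,000 = 7,047.87 GB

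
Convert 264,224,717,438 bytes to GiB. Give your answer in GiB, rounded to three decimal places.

246.078 GiB

264,224,717,438 bytes given.
1 GiB = 2^30 bytes = 1,073,741,824 bytes
264,224,717,438 / 1,073,741,824 = 246.078 GiB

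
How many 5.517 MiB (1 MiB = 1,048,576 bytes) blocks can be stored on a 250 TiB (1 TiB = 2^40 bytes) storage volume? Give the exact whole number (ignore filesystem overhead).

47,515,678

Capacity: 250 TiB = 274,877,906,944,000 bytes
Per item: 5.517 MiB = 5,784,993.792 bytes
⌊274,877,906,944,000 / 5,784,993.792⌋ = 47,515,678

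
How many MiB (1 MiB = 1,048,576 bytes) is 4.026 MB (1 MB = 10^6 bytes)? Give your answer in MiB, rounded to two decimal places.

4.026 MB = 4.026 × 10^6 bytes = 4,026,000 bytes
1 MiB = 2^20 bytes = 1,048,576 bytes
4,026,000 / 1,048,576 = 3.84 MiB

3.84 MiB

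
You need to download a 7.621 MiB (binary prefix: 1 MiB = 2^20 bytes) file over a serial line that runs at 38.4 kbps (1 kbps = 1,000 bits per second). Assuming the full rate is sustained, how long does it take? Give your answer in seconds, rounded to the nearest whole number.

7.621 MiB = 7,991,197.696 bytes = 63,929,581.568 bits
38.4 kbps = 38,400 bits/s
time = 63,929,581.568 / 38,400 = 1,665 s

1,665 seconds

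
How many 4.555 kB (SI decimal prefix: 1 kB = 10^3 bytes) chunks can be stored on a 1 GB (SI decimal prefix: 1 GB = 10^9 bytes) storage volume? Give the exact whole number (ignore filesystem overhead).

219,538

Capacity: 1 GB = 1,000,000,000 bytes
Per item: 4.555 kB = 4,555 bytes
⌊1,000,000,000 / 4,555⌋ = 219,538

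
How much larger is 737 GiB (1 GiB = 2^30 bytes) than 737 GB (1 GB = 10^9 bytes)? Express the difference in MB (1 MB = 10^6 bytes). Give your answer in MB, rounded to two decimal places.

54,347.72 MB

737 GiB = 737 × 1,073,741,824 = 791,347,724,288 bytes
737 GB = 737 × 1,000,000,000 = 737,000,000,000 bytes
difference = 54,347,724,288 bytes
54,347,724,288 / 1,000,000 = 54,347.72 MB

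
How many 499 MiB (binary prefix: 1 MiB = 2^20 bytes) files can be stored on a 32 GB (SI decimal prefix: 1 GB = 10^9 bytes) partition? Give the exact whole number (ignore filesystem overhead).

Capacity: 32 GB = 32,000,000,000 bytes
Per item: 499 MiB = 523,239,424 bytes
⌊32,000,000,000 / 523,239,424⌋ = 61

61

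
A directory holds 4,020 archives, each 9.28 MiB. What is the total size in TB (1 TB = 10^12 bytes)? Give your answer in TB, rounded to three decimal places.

Total = 4,020 × 9.28 MiB = 37305.6 MiB
= 37305.6 × 1,048,576 bytes = 39,117,756,825.6 bytes
1 TB = 1,000,000,000,000 bytes
39,117,756,825.6 / 1,000,000,000,000 = 0.039 TB

0.039 TB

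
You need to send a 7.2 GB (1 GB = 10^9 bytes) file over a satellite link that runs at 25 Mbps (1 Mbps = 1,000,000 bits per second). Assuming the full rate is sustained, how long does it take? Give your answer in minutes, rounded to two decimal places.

7.2 GB = 7,200,000,000 bytes = 57,600,000,000 bits
25 Mbps = 25,000,000 bits/s
time = 57,600,000,000 / 25,000,000 = 2,304.000 s
2,304.000 s / 60 = 38.40 minutes

38.40 minutes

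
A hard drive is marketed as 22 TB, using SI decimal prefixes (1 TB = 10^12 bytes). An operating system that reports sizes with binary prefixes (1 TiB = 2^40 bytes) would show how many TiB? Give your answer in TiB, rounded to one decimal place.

22 TB × 1,000,000,000,000 bytes/TB = 22,000,000,000,000 bytes
1 TiB = 2^40 bytes = 1,099,511,627,776 bytes
22,000,000,000,000 / 1,099,511,627,776 = 20.0 TiB

20.0 TiB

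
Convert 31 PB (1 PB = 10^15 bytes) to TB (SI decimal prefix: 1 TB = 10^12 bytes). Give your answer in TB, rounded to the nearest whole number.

31,000 TB

31 PB = 31 × 10^15 bytes = 31,000,000,000,000,000 bytes
1 TB = 1,000,000,000,000 bytes
31,000,000,000,000,000 / 1,000,000,000,000 = 31,000 TB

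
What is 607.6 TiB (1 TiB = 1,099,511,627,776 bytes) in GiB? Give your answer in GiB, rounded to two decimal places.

607.6 TiB = 607.6 × 2^40 bytes = 668,063,265,036,697.6 bytes
1 GiB = 1,073,741,824 bytes
668,063,265,036,697.6 / 1,073,741,824 = 622,182.40 GiB

622,182.40 GiB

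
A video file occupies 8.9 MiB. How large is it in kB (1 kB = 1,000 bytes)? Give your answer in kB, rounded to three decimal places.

9,332.326 kB

8.9 MiB × 1,048,576 bytes/MiB = 9,332,326.4 bytes
1 kB = 10^3 bytes = 1,000 bytes
9,332,326.4 / 1,000 = 9,332.326 kB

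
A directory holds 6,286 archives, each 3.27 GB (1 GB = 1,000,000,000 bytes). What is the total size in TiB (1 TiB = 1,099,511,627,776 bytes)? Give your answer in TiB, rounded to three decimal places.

Total = 6,286 × 3.27 GB = 20555.22 GB
= 20555.22 × 1,000,000,000 bytes = 20,555,220,000,000 bytes
1 TiB = 1,099,511,627,776 bytes
20,555,220,000,000 / 1,099,511,627,776 = 18.695 TiB

18.695 TiB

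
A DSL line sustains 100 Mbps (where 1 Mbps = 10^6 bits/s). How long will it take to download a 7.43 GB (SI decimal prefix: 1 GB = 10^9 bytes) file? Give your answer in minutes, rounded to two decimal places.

7.43 GB = 7,430,000,000 bytes = 59,440,000,000 bits
100 Mbps = 100,000,000 bits/s
time = 59,440,000,000 / 100,000,000 = 594.400 s
594.400 s / 60 = 9.91 minutes

9.91 minutes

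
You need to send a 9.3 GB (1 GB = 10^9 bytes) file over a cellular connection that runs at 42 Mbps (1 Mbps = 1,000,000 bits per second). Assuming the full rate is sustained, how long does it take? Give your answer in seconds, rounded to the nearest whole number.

9.3 GB = 9,300,000,000 bytes = 74,400,000,000 bits
42 Mbps = 42,000,000 bits/s
time = 74,400,000,000 / 42,000,000 = 1,771 s

1,771 seconds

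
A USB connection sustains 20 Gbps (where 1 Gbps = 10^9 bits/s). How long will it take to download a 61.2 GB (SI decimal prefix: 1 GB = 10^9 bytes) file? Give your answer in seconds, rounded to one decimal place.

61.2 GB = 61,200,000,000 bytes = 489,600,000,000 bits
20 Gbps = 20,000,000,000 bits/s
time = 489,600,000,000 / 20,000,000,000 = 24.5 s

24.5 seconds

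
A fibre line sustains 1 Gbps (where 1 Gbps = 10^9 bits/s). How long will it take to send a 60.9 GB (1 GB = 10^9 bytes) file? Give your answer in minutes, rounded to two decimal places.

60.9 GB = 60,900,000,000 bytes = 487,200,000,000 bits
1 Gbps = 1,000,000,000 bits/s
time = 487,200,000,000 / 1,000,000,000 = 487.200 s
487.200 s / 60 = 8.12 minutes

8.12 minutes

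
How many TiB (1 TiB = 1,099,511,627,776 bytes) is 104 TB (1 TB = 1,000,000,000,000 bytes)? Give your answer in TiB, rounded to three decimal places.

94.587 TiB

104 TB = 104 × 10^12 bytes = 104,000,000,000,000 bytes
1 TiB = 2^40 bytes = 1,099,511,627,776 bytes
104,000,000,000,000 / 1,099,511,627,776 = 94.587 TiB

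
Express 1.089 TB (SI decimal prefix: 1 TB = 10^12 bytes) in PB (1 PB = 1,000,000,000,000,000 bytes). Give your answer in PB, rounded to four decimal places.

0.0011 PB

1.089 TB = 1.089 × 10^12 bytes = 1,089,000,000,000 bytes
1 PB = 10^15 bytes = 1,000,000,000,000,000 bytes
1,089,000,000,000 / 1,000,000,000,000,000 = 0.0011 PB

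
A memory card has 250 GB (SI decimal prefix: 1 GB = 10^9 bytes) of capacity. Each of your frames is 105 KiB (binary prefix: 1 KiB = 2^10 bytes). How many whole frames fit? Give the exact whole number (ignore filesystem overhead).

2,325,148

Capacity: 250 GB = 250,000,000,000 bytes
Per item: 105 KiB = 107,520 bytes
⌊250,000,000,000 / 107,520⌋ = 2,325,148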